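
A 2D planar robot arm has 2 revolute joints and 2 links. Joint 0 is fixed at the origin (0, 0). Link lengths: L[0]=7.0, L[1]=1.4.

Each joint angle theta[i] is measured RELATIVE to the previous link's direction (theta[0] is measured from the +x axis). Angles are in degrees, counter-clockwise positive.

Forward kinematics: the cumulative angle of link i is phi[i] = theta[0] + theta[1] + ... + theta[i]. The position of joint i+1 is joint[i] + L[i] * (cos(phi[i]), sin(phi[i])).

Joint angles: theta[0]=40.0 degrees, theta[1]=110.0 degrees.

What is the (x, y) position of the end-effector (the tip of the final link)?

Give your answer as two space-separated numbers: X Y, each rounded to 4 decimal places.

Answer: 4.1499 5.1995

Derivation:
joint[0] = (0.0000, 0.0000)  (base)
link 0: phi[0] = 40 = 40 deg
  cos(40 deg) = 0.7660, sin(40 deg) = 0.6428
  joint[1] = (0.0000, 0.0000) + 7 * (0.7660, 0.6428) = (0.0000 + 5.3623, 0.0000 + 4.4995) = (5.3623, 4.4995)
link 1: phi[1] = 40 + 110 = 150 deg
  cos(150 deg) = -0.8660, sin(150 deg) = 0.5000
  joint[2] = (5.3623, 4.4995) + 1.4 * (-0.8660, 0.5000) = (5.3623 + -1.2124, 4.4995 + 0.7000) = (4.1499, 5.1995)
End effector: (4.1499, 5.1995)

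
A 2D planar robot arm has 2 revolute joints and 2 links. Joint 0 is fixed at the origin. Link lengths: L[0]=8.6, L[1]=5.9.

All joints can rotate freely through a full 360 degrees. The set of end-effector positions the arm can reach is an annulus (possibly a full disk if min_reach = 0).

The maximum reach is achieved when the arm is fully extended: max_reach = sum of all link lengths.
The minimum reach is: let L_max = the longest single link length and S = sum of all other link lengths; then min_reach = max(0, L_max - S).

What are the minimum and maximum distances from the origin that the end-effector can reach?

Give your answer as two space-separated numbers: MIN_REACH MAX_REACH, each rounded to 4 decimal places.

Link lengths: [8.6, 5.9]
max_reach = 8.6 + 5.9 = 14.5
L_max = max([8.6, 5.9]) = 8.6
S (sum of others) = 14.5 - 8.6 = 5.9
min_reach = max(0, 8.6 - 5.9) = max(0, 2.7) = 2.7

Answer: 2.7000 14.5000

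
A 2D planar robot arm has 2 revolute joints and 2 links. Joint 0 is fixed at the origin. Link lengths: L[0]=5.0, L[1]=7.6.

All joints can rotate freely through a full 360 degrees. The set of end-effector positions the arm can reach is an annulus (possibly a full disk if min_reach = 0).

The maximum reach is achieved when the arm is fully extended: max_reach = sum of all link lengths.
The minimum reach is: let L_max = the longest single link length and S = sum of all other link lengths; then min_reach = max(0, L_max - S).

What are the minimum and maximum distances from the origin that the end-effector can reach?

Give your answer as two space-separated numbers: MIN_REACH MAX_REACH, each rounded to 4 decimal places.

Answer: 2.6000 12.6000

Derivation:
Link lengths: [5.0, 7.6]
max_reach = 5 + 7.6 = 12.6
L_max = max([5.0, 7.6]) = 7.6
S (sum of others) = 12.6 - 7.6 = 5
min_reach = max(0, 7.6 - 5) = max(0, 2.6) = 2.6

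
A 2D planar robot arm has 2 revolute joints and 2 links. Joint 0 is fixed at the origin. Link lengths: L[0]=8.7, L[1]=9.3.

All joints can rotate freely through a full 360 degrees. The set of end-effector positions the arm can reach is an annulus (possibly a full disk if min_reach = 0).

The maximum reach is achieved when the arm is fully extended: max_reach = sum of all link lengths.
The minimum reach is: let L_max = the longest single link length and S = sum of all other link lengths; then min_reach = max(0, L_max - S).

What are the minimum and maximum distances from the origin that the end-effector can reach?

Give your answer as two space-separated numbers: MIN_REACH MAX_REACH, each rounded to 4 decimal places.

Link lengths: [8.7, 9.3]
max_reach = 8.7 + 9.3 = 18
L_max = max([8.7, 9.3]) = 9.3
S (sum of others) = 18 - 9.3 = 8.7
min_reach = max(0, 9.3 - 8.7) = max(0, 0.6) = 0.6

Answer: 0.6000 18.0000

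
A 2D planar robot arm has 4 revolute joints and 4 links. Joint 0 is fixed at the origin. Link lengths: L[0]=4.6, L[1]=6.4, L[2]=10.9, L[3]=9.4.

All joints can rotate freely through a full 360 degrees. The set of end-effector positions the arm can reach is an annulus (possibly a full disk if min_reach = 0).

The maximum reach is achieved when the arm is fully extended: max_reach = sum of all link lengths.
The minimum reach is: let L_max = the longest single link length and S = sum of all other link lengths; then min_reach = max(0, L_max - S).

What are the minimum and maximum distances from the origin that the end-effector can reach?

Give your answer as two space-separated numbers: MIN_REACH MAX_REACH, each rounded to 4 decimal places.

Answer: 0.0000 31.3000

Derivation:
Link lengths: [4.6, 6.4, 10.9, 9.4]
max_reach = 4.6 + 6.4 + 10.9 + 9.4 = 31.3
L_max = max([4.6, 6.4, 10.9, 9.4]) = 10.9
S (sum of others) = 31.3 - 10.9 = 20.4
min_reach = max(0, 10.9 - 20.4) = max(0, -9.5) = 0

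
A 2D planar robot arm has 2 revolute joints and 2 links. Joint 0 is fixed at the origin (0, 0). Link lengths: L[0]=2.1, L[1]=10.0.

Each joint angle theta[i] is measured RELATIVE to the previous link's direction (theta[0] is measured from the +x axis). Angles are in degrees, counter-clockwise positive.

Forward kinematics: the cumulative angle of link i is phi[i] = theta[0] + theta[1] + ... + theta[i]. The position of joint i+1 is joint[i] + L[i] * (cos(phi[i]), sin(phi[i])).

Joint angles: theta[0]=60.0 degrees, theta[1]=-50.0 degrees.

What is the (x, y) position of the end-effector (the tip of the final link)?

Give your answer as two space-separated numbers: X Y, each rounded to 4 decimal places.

Answer: 10.8981 3.5551

Derivation:
joint[0] = (0.0000, 0.0000)  (base)
link 0: phi[0] = 60 = 60 deg
  cos(60 deg) = 0.5000, sin(60 deg) = 0.8660
  joint[1] = (0.0000, 0.0000) + 2.1 * (0.5000, 0.8660) = (0.0000 + 1.0500, 0.0000 + 1.8187) = (1.0500, 1.8187)
link 1: phi[1] = 60 + -50 = 10 deg
  cos(10 deg) = 0.9848, sin(10 deg) = 0.1736
  joint[2] = (1.0500, 1.8187) + 10 * (0.9848, 0.1736) = (1.0500 + 9.8481, 1.8187 + 1.7365) = (10.8981, 3.5551)
End effector: (10.8981, 3.5551)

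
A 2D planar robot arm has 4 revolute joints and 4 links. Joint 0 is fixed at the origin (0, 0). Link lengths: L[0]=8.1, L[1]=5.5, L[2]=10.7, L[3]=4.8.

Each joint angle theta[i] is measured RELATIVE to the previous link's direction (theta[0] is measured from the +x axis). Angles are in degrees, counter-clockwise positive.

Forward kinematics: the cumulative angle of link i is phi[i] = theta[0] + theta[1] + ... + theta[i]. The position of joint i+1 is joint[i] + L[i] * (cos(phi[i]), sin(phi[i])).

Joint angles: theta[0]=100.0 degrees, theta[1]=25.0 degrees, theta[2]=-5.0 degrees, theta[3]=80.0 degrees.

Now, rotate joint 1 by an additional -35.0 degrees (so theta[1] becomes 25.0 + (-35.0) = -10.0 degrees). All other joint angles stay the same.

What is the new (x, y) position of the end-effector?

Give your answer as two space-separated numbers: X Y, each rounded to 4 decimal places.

joint[0] = (0.0000, 0.0000)  (base)
link 0: phi[0] = 100 = 100 deg
  cos(100 deg) = -0.1736, sin(100 deg) = 0.9848
  joint[1] = (0.0000, 0.0000) + 8.1 * (-0.1736, 0.9848) = (0.0000 + -1.4066, 0.0000 + 7.9769) = (-1.4066, 7.9769)
link 1: phi[1] = 100 + -10 = 90 deg
  cos(90 deg) = 0.0000, sin(90 deg) = 1.0000
  joint[2] = (-1.4066, 7.9769) + 5.5 * (0.0000, 1.0000) = (-1.4066 + 0.0000, 7.9769 + 5.5000) = (-1.4066, 13.4769)
link 2: phi[2] = 100 + -10 + -5 = 85 deg
  cos(85 deg) = 0.0872, sin(85 deg) = 0.9962
  joint[3] = (-1.4066, 13.4769) + 10.7 * (0.0872, 0.9962) = (-1.4066 + 0.9326, 13.4769 + 10.6593) = (-0.4740, 24.1362)
link 3: phi[3] = 100 + -10 + -5 + 80 = 165 deg
  cos(165 deg) = -0.9659, sin(165 deg) = 0.2588
  joint[4] = (-0.4740, 24.1362) + 4.8 * (-0.9659, 0.2588) = (-0.4740 + -4.6364, 24.1362 + 1.2423) = (-5.1104, 25.3786)
End effector: (-5.1104, 25.3786)

Answer: -5.1104 25.3786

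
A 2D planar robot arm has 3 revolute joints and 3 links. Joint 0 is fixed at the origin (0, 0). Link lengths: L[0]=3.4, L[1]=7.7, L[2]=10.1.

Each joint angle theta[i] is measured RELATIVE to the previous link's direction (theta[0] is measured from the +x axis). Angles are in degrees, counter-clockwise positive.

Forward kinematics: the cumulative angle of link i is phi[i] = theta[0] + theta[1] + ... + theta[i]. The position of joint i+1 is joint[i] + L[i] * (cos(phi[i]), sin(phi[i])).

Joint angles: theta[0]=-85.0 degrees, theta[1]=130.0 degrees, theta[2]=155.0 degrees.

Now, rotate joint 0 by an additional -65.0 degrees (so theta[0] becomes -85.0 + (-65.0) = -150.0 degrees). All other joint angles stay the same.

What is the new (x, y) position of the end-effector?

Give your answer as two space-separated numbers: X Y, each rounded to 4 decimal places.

Answer: -2.8506 2.8082

Derivation:
joint[0] = (0.0000, 0.0000)  (base)
link 0: phi[0] = -150 = -150 deg
  cos(-150 deg) = -0.8660, sin(-150 deg) = -0.5000
  joint[1] = (0.0000, 0.0000) + 3.4 * (-0.8660, -0.5000) = (0.0000 + -2.9445, 0.0000 + -1.7000) = (-2.9445, -1.7000)
link 1: phi[1] = -150 + 130 = -20 deg
  cos(-20 deg) = 0.9397, sin(-20 deg) = -0.3420
  joint[2] = (-2.9445, -1.7000) + 7.7 * (0.9397, -0.3420) = (-2.9445 + 7.2356, -1.7000 + -2.6336) = (4.2911, -4.3336)
link 2: phi[2] = -150 + 130 + 155 = 135 deg
  cos(135 deg) = -0.7071, sin(135 deg) = 0.7071
  joint[3] = (4.2911, -4.3336) + 10.1 * (-0.7071, 0.7071) = (4.2911 + -7.1418, -4.3336 + 7.1418) = (-2.8506, 2.8082)
End effector: (-2.8506, 2.8082)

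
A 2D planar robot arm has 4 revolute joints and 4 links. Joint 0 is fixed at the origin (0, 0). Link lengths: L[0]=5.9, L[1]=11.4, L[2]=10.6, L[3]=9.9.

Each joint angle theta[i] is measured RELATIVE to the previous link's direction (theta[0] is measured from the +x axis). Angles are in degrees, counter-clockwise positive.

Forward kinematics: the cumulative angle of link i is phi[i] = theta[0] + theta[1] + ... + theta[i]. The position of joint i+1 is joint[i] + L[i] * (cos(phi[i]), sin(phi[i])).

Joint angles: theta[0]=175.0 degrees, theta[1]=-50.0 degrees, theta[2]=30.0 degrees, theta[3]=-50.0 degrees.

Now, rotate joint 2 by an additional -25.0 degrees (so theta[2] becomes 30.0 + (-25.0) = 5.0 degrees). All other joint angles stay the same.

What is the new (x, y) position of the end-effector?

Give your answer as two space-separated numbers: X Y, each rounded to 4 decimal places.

joint[0] = (0.0000, 0.0000)  (base)
link 0: phi[0] = 175 = 175 deg
  cos(175 deg) = -0.9962, sin(175 deg) = 0.0872
  joint[1] = (0.0000, 0.0000) + 5.9 * (-0.9962, 0.0872) = (0.0000 + -5.8775, 0.0000 + 0.5142) = (-5.8775, 0.5142)
link 1: phi[1] = 175 + -50 = 125 deg
  cos(125 deg) = -0.5736, sin(125 deg) = 0.8192
  joint[2] = (-5.8775, 0.5142) + 11.4 * (-0.5736, 0.8192) = (-5.8775 + -6.5388, 0.5142 + 9.3383) = (-12.4163, 9.8526)
link 2: phi[2] = 175 + -50 + 5 = 130 deg
  cos(130 deg) = -0.6428, sin(130 deg) = 0.7660
  joint[3] = (-12.4163, 9.8526) + 10.6 * (-0.6428, 0.7660) = (-12.4163 + -6.8135, 9.8526 + 8.1201) = (-19.2299, 17.9726)
link 3: phi[3] = 175 + -50 + 5 + -50 = 80 deg
  cos(80 deg) = 0.1736, sin(80 deg) = 0.9848
  joint[4] = (-19.2299, 17.9726) + 9.9 * (0.1736, 0.9848) = (-19.2299 + 1.7191, 17.9726 + 9.7496) = (-17.5108, 27.7222)
End effector: (-17.5108, 27.7222)

Answer: -17.5108 27.7222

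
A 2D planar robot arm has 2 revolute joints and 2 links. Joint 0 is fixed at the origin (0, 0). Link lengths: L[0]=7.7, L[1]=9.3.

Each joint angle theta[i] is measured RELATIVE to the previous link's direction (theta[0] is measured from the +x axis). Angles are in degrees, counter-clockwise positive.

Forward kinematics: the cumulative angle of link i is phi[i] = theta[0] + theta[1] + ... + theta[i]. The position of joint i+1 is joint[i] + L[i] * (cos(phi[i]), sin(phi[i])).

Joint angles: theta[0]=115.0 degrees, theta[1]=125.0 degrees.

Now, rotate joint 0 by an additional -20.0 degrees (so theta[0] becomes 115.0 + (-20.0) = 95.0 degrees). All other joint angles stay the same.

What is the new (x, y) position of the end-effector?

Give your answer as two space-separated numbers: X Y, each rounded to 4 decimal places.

joint[0] = (0.0000, 0.0000)  (base)
link 0: phi[0] = 95 = 95 deg
  cos(95 deg) = -0.0872, sin(95 deg) = 0.9962
  joint[1] = (0.0000, 0.0000) + 7.7 * (-0.0872, 0.9962) = (0.0000 + -0.6711, 0.0000 + 7.6707) = (-0.6711, 7.6707)
link 1: phi[1] = 95 + 125 = 220 deg
  cos(220 deg) = -0.7660, sin(220 deg) = -0.6428
  joint[2] = (-0.6711, 7.6707) + 9.3 * (-0.7660, -0.6428) = (-0.6711 + -7.1242, 7.6707 + -5.9779) = (-7.7953, 1.6928)
End effector: (-7.7953, 1.6928)

Answer: -7.7953 1.6928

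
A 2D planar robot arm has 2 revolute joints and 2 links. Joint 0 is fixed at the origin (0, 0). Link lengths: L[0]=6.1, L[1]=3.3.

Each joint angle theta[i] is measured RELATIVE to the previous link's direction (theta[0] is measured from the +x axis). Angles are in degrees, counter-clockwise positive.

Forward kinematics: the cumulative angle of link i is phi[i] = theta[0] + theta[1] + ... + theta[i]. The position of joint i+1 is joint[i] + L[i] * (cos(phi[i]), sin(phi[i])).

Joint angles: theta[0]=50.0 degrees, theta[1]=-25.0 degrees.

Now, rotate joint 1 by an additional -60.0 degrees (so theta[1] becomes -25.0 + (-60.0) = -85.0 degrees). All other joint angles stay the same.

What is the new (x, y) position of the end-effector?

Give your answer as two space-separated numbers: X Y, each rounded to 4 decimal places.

Answer: 6.6242 2.7801

Derivation:
joint[0] = (0.0000, 0.0000)  (base)
link 0: phi[0] = 50 = 50 deg
  cos(50 deg) = 0.6428, sin(50 deg) = 0.7660
  joint[1] = (0.0000, 0.0000) + 6.1 * (0.6428, 0.7660) = (0.0000 + 3.9210, 0.0000 + 4.6729) = (3.9210, 4.6729)
link 1: phi[1] = 50 + -85 = -35 deg
  cos(-35 deg) = 0.8192, sin(-35 deg) = -0.5736
  joint[2] = (3.9210, 4.6729) + 3.3 * (0.8192, -0.5736) = (3.9210 + 2.7032, 4.6729 + -1.8928) = (6.6242, 2.7801)
End effector: (6.6242, 2.7801)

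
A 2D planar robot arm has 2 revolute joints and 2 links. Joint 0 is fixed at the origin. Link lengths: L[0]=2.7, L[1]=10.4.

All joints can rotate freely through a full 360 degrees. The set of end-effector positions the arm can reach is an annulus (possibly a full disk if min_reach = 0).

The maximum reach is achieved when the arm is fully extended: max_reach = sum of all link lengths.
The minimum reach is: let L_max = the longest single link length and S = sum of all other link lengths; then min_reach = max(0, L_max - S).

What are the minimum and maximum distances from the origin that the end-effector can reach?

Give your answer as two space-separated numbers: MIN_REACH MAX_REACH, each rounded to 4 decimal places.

Link lengths: [2.7, 10.4]
max_reach = 2.7 + 10.4 = 13.1
L_max = max([2.7, 10.4]) = 10.4
S (sum of others) = 13.1 - 10.4 = 2.7
min_reach = max(0, 10.4 - 2.7) = max(0, 7.7) = 7.7

Answer: 7.7000 13.1000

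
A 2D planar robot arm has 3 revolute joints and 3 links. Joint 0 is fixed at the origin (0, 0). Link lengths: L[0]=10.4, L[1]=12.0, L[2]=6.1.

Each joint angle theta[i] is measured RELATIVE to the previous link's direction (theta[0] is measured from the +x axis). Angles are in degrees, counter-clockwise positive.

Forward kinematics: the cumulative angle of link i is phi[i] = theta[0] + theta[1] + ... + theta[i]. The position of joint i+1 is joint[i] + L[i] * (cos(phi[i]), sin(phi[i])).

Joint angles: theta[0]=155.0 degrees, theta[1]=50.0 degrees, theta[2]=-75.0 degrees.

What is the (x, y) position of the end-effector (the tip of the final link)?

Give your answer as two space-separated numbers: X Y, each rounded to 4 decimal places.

joint[0] = (0.0000, 0.0000)  (base)
link 0: phi[0] = 155 = 155 deg
  cos(155 deg) = -0.9063, sin(155 deg) = 0.4226
  joint[1] = (0.0000, 0.0000) + 10.4 * (-0.9063, 0.4226) = (0.0000 + -9.4256, 0.0000 + 4.3952) = (-9.4256, 4.3952)
link 1: phi[1] = 155 + 50 = 205 deg
  cos(205 deg) = -0.9063, sin(205 deg) = -0.4226
  joint[2] = (-9.4256, 4.3952) + 12 * (-0.9063, -0.4226) = (-9.4256 + -10.8757, 4.3952 + -5.0714) = (-20.3013, -0.6762)
link 2: phi[2] = 155 + 50 + -75 = 130 deg
  cos(130 deg) = -0.6428, sin(130 deg) = 0.7660
  joint[3] = (-20.3013, -0.6762) + 6.1 * (-0.6428, 0.7660) = (-20.3013 + -3.9210, -0.6762 + 4.6729) = (-24.2223, 3.9967)
End effector: (-24.2223, 3.9967)

Answer: -24.2223 3.9967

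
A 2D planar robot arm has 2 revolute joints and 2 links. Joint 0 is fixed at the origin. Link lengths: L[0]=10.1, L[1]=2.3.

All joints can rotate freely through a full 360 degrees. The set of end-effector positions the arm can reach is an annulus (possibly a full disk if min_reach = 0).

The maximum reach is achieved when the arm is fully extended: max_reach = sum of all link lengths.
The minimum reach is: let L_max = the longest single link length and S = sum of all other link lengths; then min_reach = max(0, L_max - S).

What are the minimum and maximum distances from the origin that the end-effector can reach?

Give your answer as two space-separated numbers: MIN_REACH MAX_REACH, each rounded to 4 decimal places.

Answer: 7.8000 12.4000

Derivation:
Link lengths: [10.1, 2.3]
max_reach = 10.1 + 2.3 = 12.4
L_max = max([10.1, 2.3]) = 10.1
S (sum of others) = 12.4 - 10.1 = 2.3
min_reach = max(0, 10.1 - 2.3) = max(0, 7.8) = 7.8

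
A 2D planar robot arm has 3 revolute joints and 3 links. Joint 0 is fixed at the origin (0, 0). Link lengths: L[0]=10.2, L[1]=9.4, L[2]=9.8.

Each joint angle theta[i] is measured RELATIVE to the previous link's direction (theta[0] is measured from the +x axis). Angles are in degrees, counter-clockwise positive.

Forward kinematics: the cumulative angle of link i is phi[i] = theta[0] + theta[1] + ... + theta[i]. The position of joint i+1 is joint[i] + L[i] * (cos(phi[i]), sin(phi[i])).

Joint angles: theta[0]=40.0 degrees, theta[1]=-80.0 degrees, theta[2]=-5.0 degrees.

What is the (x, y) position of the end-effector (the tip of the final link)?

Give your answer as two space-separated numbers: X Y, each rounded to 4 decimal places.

Answer: 21.9441 -6.4154

Derivation:
joint[0] = (0.0000, 0.0000)  (base)
link 0: phi[0] = 40 = 40 deg
  cos(40 deg) = 0.7660, sin(40 deg) = 0.6428
  joint[1] = (0.0000, 0.0000) + 10.2 * (0.7660, 0.6428) = (0.0000 + 7.8137, 0.0000 + 6.5564) = (7.8137, 6.5564)
link 1: phi[1] = 40 + -80 = -40 deg
  cos(-40 deg) = 0.7660, sin(-40 deg) = -0.6428
  joint[2] = (7.8137, 6.5564) + 9.4 * (0.7660, -0.6428) = (7.8137 + 7.2008, 6.5564 + -6.0422) = (15.0145, 0.5142)
link 2: phi[2] = 40 + -80 + -5 = -45 deg
  cos(-45 deg) = 0.7071, sin(-45 deg) = -0.7071
  joint[3] = (15.0145, 0.5142) + 9.8 * (0.7071, -0.7071) = (15.0145 + 6.9296, 0.5142 + -6.9296) = (21.9441, -6.4154)
End effector: (21.9441, -6.4154)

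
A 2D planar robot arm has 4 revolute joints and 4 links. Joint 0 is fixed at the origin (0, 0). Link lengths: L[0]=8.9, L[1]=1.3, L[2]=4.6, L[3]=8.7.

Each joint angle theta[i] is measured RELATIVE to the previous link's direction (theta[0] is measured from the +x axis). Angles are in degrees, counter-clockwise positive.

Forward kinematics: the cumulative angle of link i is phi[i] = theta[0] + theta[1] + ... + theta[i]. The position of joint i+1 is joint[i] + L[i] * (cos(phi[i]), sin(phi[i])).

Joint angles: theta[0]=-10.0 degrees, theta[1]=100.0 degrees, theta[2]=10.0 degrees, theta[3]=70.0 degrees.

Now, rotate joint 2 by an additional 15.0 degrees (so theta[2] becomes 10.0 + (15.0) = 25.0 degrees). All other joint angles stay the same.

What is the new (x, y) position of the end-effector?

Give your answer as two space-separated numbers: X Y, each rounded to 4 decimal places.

Answer: -1.8461 3.1653

Derivation:
joint[0] = (0.0000, 0.0000)  (base)
link 0: phi[0] = -10 = -10 deg
  cos(-10 deg) = 0.9848, sin(-10 deg) = -0.1736
  joint[1] = (0.0000, 0.0000) + 8.9 * (0.9848, -0.1736) = (0.0000 + 8.7648, 0.0000 + -1.5455) = (8.7648, -1.5455)
link 1: phi[1] = -10 + 100 = 90 deg
  cos(90 deg) = 0.0000, sin(90 deg) = 1.0000
  joint[2] = (8.7648, -1.5455) + 1.3 * (0.0000, 1.0000) = (8.7648 + 0.0000, -1.5455 + 1.3000) = (8.7648, -0.2455)
link 2: phi[2] = -10 + 100 + 25 = 115 deg
  cos(115 deg) = -0.4226, sin(115 deg) = 0.9063
  joint[3] = (8.7648, -0.2455) + 4.6 * (-0.4226, 0.9063) = (8.7648 + -1.9440, -0.2455 + 4.1690) = (6.8207, 3.9235)
link 3: phi[3] = -10 + 100 + 25 + 70 = 185 deg
  cos(185 deg) = -0.9962, sin(185 deg) = -0.0872
  joint[4] = (6.8207, 3.9235) + 8.7 * (-0.9962, -0.0872) = (6.8207 + -8.6669, 3.9235 + -0.7583) = (-1.8461, 3.1653)
End effector: (-1.8461, 3.1653)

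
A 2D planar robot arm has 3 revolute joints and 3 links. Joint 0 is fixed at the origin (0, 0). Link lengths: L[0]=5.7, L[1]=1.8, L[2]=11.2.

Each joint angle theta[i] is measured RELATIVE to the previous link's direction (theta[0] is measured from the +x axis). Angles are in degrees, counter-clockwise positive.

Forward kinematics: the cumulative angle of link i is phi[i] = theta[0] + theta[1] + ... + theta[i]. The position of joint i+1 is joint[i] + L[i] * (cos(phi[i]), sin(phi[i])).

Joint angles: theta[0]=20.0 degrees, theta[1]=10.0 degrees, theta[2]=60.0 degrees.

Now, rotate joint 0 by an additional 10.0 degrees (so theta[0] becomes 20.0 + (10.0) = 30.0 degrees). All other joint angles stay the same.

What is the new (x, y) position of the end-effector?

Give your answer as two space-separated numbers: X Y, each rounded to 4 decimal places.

joint[0] = (0.0000, 0.0000)  (base)
link 0: phi[0] = 30 = 30 deg
  cos(30 deg) = 0.8660, sin(30 deg) = 0.5000
  joint[1] = (0.0000, 0.0000) + 5.7 * (0.8660, 0.5000) = (0.0000 + 4.9363, 0.0000 + 2.8500) = (4.9363, 2.8500)
link 1: phi[1] = 30 + 10 = 40 deg
  cos(40 deg) = 0.7660, sin(40 deg) = 0.6428
  joint[2] = (4.9363, 2.8500) + 1.8 * (0.7660, 0.6428) = (4.9363 + 1.3789, 2.8500 + 1.1570) = (6.3152, 4.0070)
link 2: phi[2] = 30 + 10 + 60 = 100 deg
  cos(100 deg) = -0.1736, sin(100 deg) = 0.9848
  joint[3] = (6.3152, 4.0070) + 11.2 * (-0.1736, 0.9848) = (6.3152 + -1.9449, 4.0070 + 11.0298) = (4.3704, 15.0369)
End effector: (4.3704, 15.0369)

Answer: 4.3704 15.0369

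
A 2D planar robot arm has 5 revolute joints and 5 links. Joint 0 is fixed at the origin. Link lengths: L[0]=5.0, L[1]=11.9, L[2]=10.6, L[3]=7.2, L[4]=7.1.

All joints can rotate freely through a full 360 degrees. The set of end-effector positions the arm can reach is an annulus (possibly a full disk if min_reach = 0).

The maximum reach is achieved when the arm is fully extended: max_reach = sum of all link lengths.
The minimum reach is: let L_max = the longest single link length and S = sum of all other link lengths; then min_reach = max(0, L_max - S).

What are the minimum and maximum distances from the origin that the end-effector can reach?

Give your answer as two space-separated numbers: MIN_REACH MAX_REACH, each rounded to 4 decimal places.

Link lengths: [5.0, 11.9, 10.6, 7.2, 7.1]
max_reach = 5 + 11.9 + 10.6 + 7.2 + 7.1 = 41.8
L_max = max([5.0, 11.9, 10.6, 7.2, 7.1]) = 11.9
S (sum of others) = 41.8 - 11.9 = 29.9
min_reach = max(0, 11.9 - 29.9) = max(0, -18) = 0

Answer: 0.0000 41.8000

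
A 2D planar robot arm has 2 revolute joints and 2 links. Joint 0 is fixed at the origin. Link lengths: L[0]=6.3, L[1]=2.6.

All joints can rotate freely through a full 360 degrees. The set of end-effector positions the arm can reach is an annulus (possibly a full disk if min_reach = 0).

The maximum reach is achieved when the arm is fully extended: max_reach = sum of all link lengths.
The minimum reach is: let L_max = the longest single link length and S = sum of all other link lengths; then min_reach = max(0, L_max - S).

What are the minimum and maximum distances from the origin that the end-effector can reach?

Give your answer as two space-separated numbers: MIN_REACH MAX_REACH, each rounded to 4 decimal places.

Answer: 3.7000 8.9000

Derivation:
Link lengths: [6.3, 2.6]
max_reach = 6.3 + 2.6 = 8.9
L_max = max([6.3, 2.6]) = 6.3
S (sum of others) = 8.9 - 6.3 = 2.6
min_reach = max(0, 6.3 - 2.6) = max(0, 3.7) = 3.7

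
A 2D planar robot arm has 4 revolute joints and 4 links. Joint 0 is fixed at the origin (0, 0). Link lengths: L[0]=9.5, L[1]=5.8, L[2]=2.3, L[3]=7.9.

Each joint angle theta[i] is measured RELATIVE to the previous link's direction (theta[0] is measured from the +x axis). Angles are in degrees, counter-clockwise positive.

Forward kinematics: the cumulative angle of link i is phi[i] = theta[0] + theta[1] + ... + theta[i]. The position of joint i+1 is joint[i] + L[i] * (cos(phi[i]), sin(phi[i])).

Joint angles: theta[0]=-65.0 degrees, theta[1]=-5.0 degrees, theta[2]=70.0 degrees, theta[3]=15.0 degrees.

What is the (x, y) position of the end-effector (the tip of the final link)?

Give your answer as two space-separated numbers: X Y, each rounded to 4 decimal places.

Answer: 15.9294 -12.0155

Derivation:
joint[0] = (0.0000, 0.0000)  (base)
link 0: phi[0] = -65 = -65 deg
  cos(-65 deg) = 0.4226, sin(-65 deg) = -0.9063
  joint[1] = (0.0000, 0.0000) + 9.5 * (0.4226, -0.9063) = (0.0000 + 4.0149, 0.0000 + -8.6099) = (4.0149, -8.6099)
link 1: phi[1] = -65 + -5 = -70 deg
  cos(-70 deg) = 0.3420, sin(-70 deg) = -0.9397
  joint[2] = (4.0149, -8.6099) + 5.8 * (0.3420, -0.9397) = (4.0149 + 1.9837, -8.6099 + -5.4502) = (5.9986, -14.0601)
link 2: phi[2] = -65 + -5 + 70 = 0 deg
  cos(0 deg) = 1.0000, sin(0 deg) = 0.0000
  joint[3] = (5.9986, -14.0601) + 2.3 * (1.0000, 0.0000) = (5.9986 + 2.3000, -14.0601 + 0.0000) = (8.2986, -14.0601)
link 3: phi[3] = -65 + -5 + 70 + 15 = 15 deg
  cos(15 deg) = 0.9659, sin(15 deg) = 0.2588
  joint[4] = (8.2986, -14.0601) + 7.9 * (0.9659, 0.2588) = (8.2986 + 7.6308, -14.0601 + 2.0447) = (15.9294, -12.0155)
End effector: (15.9294, -12.0155)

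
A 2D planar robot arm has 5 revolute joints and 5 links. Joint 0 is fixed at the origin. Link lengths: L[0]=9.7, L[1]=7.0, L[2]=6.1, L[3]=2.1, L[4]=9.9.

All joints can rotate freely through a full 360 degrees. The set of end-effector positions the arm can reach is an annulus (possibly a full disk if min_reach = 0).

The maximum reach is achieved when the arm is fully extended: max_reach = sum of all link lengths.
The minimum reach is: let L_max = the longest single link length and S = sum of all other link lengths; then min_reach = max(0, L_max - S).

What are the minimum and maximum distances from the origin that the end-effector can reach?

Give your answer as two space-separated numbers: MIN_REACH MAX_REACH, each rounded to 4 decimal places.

Answer: 0.0000 34.8000

Derivation:
Link lengths: [9.7, 7.0, 6.1, 2.1, 9.9]
max_reach = 9.7 + 7 + 6.1 + 2.1 + 9.9 = 34.8
L_max = max([9.7, 7.0, 6.1, 2.1, 9.9]) = 9.9
S (sum of others) = 34.8 - 9.9 = 24.9
min_reach = max(0, 9.9 - 24.9) = max(0, -15) = 0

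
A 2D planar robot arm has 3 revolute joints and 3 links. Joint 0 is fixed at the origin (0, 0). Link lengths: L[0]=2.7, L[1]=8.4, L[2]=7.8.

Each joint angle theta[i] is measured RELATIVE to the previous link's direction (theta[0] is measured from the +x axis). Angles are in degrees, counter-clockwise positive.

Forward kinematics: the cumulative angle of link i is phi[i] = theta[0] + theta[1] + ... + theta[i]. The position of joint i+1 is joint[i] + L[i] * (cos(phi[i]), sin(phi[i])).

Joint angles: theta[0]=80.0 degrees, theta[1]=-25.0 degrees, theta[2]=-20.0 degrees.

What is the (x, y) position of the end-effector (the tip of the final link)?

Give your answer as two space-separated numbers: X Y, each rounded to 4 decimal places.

Answer: 11.6763 14.0138

Derivation:
joint[0] = (0.0000, 0.0000)  (base)
link 0: phi[0] = 80 = 80 deg
  cos(80 deg) = 0.1736, sin(80 deg) = 0.9848
  joint[1] = (0.0000, 0.0000) + 2.7 * (0.1736, 0.9848) = (0.0000 + 0.4689, 0.0000 + 2.6590) = (0.4689, 2.6590)
link 1: phi[1] = 80 + -25 = 55 deg
  cos(55 deg) = 0.5736, sin(55 deg) = 0.8192
  joint[2] = (0.4689, 2.6590) + 8.4 * (0.5736, 0.8192) = (0.4689 + 4.8180, 2.6590 + 6.8809) = (5.2869, 9.5399)
link 2: phi[2] = 80 + -25 + -20 = 35 deg
  cos(35 deg) = 0.8192, sin(35 deg) = 0.5736
  joint[3] = (5.2869, 9.5399) + 7.8 * (0.8192, 0.5736) = (5.2869 + 6.3894, 9.5399 + 4.4739) = (11.6763, 14.0138)
End effector: (11.6763, 14.0138)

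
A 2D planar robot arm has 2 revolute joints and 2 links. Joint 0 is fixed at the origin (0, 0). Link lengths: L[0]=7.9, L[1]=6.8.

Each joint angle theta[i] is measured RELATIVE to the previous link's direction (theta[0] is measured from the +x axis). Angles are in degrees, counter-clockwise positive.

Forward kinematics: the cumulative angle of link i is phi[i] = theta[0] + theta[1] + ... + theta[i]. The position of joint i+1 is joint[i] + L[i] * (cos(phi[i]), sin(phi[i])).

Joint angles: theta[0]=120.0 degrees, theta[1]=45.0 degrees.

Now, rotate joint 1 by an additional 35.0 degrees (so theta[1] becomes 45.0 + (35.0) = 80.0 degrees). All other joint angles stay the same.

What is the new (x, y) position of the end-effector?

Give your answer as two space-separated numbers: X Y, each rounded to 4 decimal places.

Answer: -10.3399 4.5159

Derivation:
joint[0] = (0.0000, 0.0000)  (base)
link 0: phi[0] = 120 = 120 deg
  cos(120 deg) = -0.5000, sin(120 deg) = 0.8660
  joint[1] = (0.0000, 0.0000) + 7.9 * (-0.5000, 0.8660) = (0.0000 + -3.9500, 0.0000 + 6.8416) = (-3.9500, 6.8416)
link 1: phi[1] = 120 + 80 = 200 deg
  cos(200 deg) = -0.9397, sin(200 deg) = -0.3420
  joint[2] = (-3.9500, 6.8416) + 6.8 * (-0.9397, -0.3420) = (-3.9500 + -6.3899, 6.8416 + -2.3257) = (-10.3399, 4.5159)
End effector: (-10.3399, 4.5159)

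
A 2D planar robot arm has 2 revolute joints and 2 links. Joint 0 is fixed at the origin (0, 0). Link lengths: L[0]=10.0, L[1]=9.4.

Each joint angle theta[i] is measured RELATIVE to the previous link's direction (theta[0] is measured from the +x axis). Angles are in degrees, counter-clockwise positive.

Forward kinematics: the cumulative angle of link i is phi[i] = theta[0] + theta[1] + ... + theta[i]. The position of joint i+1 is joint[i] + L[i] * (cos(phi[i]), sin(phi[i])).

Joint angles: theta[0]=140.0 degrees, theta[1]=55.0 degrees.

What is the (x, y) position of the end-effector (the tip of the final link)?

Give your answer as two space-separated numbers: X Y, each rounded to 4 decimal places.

Answer: -16.7401 3.9950

Derivation:
joint[0] = (0.0000, 0.0000)  (base)
link 0: phi[0] = 140 = 140 deg
  cos(140 deg) = -0.7660, sin(140 deg) = 0.6428
  joint[1] = (0.0000, 0.0000) + 10 * (-0.7660, 0.6428) = (0.0000 + -7.6604, 0.0000 + 6.4279) = (-7.6604, 6.4279)
link 1: phi[1] = 140 + 55 = 195 deg
  cos(195 deg) = -0.9659, sin(195 deg) = -0.2588
  joint[2] = (-7.6604, 6.4279) + 9.4 * (-0.9659, -0.2588) = (-7.6604 + -9.0797, 6.4279 + -2.4329) = (-16.7401, 3.9950)
End effector: (-16.7401, 3.9950)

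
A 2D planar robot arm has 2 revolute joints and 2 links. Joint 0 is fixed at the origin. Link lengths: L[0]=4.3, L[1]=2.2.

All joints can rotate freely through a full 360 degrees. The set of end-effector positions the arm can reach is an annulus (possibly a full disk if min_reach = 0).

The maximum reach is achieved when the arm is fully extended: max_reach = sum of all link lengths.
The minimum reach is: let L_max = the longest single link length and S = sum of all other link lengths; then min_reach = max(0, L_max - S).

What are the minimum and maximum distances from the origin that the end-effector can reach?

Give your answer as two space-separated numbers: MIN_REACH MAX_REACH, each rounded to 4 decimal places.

Link lengths: [4.3, 2.2]
max_reach = 4.3 + 2.2 = 6.5
L_max = max([4.3, 2.2]) = 4.3
S (sum of others) = 6.5 - 4.3 = 2.2
min_reach = max(0, 4.3 - 2.2) = max(0, 2.1) = 2.1

Answer: 2.1000 6.5000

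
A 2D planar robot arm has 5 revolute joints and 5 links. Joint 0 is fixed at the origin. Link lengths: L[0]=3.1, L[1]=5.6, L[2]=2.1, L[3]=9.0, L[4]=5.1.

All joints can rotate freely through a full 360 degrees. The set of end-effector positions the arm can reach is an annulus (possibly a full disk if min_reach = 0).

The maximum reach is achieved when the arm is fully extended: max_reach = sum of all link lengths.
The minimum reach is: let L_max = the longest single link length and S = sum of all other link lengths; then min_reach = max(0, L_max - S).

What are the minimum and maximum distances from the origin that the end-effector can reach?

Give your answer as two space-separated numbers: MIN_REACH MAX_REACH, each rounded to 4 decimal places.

Link lengths: [3.1, 5.6, 2.1, 9.0, 5.1]
max_reach = 3.1 + 5.6 + 2.1 + 9 + 5.1 = 24.9
L_max = max([3.1, 5.6, 2.1, 9.0, 5.1]) = 9
S (sum of others) = 24.9 - 9 = 15.9
min_reach = max(0, 9 - 15.9) = max(0, -6.9) = 0

Answer: 0.0000 24.9000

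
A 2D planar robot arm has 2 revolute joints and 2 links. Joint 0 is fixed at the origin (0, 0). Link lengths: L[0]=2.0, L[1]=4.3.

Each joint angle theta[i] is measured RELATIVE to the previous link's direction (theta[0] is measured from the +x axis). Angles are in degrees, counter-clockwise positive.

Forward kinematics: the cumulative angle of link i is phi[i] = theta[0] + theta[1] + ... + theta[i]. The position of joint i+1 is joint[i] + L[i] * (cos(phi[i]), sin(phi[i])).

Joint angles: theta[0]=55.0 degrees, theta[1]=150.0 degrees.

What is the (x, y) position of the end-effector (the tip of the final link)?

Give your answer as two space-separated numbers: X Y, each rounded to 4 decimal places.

Answer: -2.7500 -0.1790

Derivation:
joint[0] = (0.0000, 0.0000)  (base)
link 0: phi[0] = 55 = 55 deg
  cos(55 deg) = 0.5736, sin(55 deg) = 0.8192
  joint[1] = (0.0000, 0.0000) + 2 * (0.5736, 0.8192) = (0.0000 + 1.1472, 0.0000 + 1.6383) = (1.1472, 1.6383)
link 1: phi[1] = 55 + 150 = 205 deg
  cos(205 deg) = -0.9063, sin(205 deg) = -0.4226
  joint[2] = (1.1472, 1.6383) + 4.3 * (-0.9063, -0.4226) = (1.1472 + -3.8971, 1.6383 + -1.8173) = (-2.7500, -0.1790)
End effector: (-2.7500, -0.1790)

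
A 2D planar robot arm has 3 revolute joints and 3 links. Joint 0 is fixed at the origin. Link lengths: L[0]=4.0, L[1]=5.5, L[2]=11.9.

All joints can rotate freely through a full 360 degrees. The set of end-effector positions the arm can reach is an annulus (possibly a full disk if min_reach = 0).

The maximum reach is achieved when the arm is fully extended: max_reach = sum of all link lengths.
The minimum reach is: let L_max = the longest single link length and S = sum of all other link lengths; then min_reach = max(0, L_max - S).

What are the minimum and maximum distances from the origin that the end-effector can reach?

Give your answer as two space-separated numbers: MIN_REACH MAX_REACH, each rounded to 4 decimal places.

Link lengths: [4.0, 5.5, 11.9]
max_reach = 4 + 5.5 + 11.9 = 21.4
L_max = max([4.0, 5.5, 11.9]) = 11.9
S (sum of others) = 21.4 - 11.9 = 9.5
min_reach = max(0, 11.9 - 9.5) = max(0, 2.4) = 2.4

Answer: 2.4000 21.4000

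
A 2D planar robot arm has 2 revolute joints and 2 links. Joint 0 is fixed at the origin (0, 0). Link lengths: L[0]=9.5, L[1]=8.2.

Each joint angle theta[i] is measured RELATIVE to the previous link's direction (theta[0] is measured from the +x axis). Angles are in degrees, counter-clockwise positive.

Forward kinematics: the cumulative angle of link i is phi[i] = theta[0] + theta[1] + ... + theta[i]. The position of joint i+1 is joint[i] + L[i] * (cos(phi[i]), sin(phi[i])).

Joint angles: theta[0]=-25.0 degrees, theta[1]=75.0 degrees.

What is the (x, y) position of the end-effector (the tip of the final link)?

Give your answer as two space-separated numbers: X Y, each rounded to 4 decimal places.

Answer: 13.8808 2.2667

Derivation:
joint[0] = (0.0000, 0.0000)  (base)
link 0: phi[0] = -25 = -25 deg
  cos(-25 deg) = 0.9063, sin(-25 deg) = -0.4226
  joint[1] = (0.0000, 0.0000) + 9.5 * (0.9063, -0.4226) = (0.0000 + 8.6099, 0.0000 + -4.0149) = (8.6099, -4.0149)
link 1: phi[1] = -25 + 75 = 50 deg
  cos(50 deg) = 0.6428, sin(50 deg) = 0.7660
  joint[2] = (8.6099, -4.0149) + 8.2 * (0.6428, 0.7660) = (8.6099 + 5.2709, -4.0149 + 6.2816) = (13.8808, 2.2667)
End effector: (13.8808, 2.2667)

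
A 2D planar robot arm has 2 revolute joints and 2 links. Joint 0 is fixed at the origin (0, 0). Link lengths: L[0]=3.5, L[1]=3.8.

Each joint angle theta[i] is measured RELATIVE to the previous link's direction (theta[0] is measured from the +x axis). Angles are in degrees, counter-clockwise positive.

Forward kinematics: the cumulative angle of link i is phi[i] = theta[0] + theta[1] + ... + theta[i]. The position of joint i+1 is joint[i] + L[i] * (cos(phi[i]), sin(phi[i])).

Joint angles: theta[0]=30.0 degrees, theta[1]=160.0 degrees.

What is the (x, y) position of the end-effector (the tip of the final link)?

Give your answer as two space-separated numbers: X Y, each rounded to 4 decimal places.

Answer: -0.7112 1.0901

Derivation:
joint[0] = (0.0000, 0.0000)  (base)
link 0: phi[0] = 30 = 30 deg
  cos(30 deg) = 0.8660, sin(30 deg) = 0.5000
  joint[1] = (0.0000, 0.0000) + 3.5 * (0.8660, 0.5000) = (0.0000 + 3.0311, 0.0000 + 1.7500) = (3.0311, 1.7500)
link 1: phi[1] = 30 + 160 = 190 deg
  cos(190 deg) = -0.9848, sin(190 deg) = -0.1736
  joint[2] = (3.0311, 1.7500) + 3.8 * (-0.9848, -0.1736) = (3.0311 + -3.7423, 1.7500 + -0.6599) = (-0.7112, 1.0901)
End effector: (-0.7112, 1.0901)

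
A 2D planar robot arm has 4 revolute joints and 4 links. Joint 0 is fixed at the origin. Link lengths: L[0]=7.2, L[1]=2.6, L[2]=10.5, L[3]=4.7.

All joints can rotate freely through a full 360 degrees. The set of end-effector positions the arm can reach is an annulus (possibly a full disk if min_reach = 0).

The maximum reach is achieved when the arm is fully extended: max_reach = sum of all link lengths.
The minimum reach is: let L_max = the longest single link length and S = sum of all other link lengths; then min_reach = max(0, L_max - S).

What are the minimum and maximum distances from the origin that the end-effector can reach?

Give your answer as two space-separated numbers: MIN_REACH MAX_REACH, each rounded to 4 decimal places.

Answer: 0.0000 25.0000

Derivation:
Link lengths: [7.2, 2.6, 10.5, 4.7]
max_reach = 7.2 + 2.6 + 10.5 + 4.7 = 25
L_max = max([7.2, 2.6, 10.5, 4.7]) = 10.5
S (sum of others) = 25 - 10.5 = 14.5
min_reach = max(0, 10.5 - 14.5) = max(0, -4) = 0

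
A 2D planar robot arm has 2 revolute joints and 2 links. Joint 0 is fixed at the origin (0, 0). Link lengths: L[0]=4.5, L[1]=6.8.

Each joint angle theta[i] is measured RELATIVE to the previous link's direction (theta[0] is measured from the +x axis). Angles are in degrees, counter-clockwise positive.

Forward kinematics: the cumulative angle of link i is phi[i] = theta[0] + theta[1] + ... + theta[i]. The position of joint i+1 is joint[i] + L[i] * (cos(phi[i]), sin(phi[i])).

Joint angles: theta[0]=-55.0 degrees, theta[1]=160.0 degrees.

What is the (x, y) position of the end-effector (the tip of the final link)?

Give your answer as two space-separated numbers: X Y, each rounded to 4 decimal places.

joint[0] = (0.0000, 0.0000)  (base)
link 0: phi[0] = -55 = -55 deg
  cos(-55 deg) = 0.5736, sin(-55 deg) = -0.8192
  joint[1] = (0.0000, 0.0000) + 4.5 * (0.5736, -0.8192) = (0.0000 + 2.5811, 0.0000 + -3.6862) = (2.5811, -3.6862)
link 1: phi[1] = -55 + 160 = 105 deg
  cos(105 deg) = -0.2588, sin(105 deg) = 0.9659
  joint[2] = (2.5811, -3.6862) + 6.8 * (-0.2588, 0.9659) = (2.5811 + -1.7600, -3.6862 + 6.5683) = (0.8211, 2.8821)
End effector: (0.8211, 2.8821)

Answer: 0.8211 2.8821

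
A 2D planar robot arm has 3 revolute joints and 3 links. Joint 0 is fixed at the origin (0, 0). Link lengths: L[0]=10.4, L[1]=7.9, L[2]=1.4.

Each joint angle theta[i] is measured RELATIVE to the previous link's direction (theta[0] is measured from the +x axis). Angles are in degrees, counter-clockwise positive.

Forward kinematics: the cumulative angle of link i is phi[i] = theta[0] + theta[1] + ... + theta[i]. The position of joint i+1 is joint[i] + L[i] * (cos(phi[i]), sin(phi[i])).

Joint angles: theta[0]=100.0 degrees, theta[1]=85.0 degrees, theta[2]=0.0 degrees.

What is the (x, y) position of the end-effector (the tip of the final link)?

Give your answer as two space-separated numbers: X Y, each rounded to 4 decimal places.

Answer: -11.0706 9.4315

Derivation:
joint[0] = (0.0000, 0.0000)  (base)
link 0: phi[0] = 100 = 100 deg
  cos(100 deg) = -0.1736, sin(100 deg) = 0.9848
  joint[1] = (0.0000, 0.0000) + 10.4 * (-0.1736, 0.9848) = (0.0000 + -1.8059, 0.0000 + 10.2420) = (-1.8059, 10.2420)
link 1: phi[1] = 100 + 85 = 185 deg
  cos(185 deg) = -0.9962, sin(185 deg) = -0.0872
  joint[2] = (-1.8059, 10.2420) + 7.9 * (-0.9962, -0.0872) = (-1.8059 + -7.8699, 10.2420 + -0.6885) = (-9.6759, 9.5535)
link 2: phi[2] = 100 + 85 + 0 = 185 deg
  cos(185 deg) = -0.9962, sin(185 deg) = -0.0872
  joint[3] = (-9.6759, 9.5535) + 1.4 * (-0.9962, -0.0872) = (-9.6759 + -1.3947, 9.5535 + -0.1220) = (-11.0706, 9.4315)
End effector: (-11.0706, 9.4315)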